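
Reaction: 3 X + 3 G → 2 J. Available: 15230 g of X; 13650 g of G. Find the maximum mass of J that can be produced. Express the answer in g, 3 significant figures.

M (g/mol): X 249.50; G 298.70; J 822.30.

n(X) = 15230 / 249.50 = 61.04 mol
n(G) = 13650 / 298.70 = 45.70 mol
n/ν for X = 61.04/3 = 20.35
n/ν for G = 45.70/3 = 15.23
Smallest n/ν is G → limiting reagent.
n(J) = (2/3) × 45.70 = 30.47 mol
mass = 30.47 × 822.30 = 25060 g

25100 g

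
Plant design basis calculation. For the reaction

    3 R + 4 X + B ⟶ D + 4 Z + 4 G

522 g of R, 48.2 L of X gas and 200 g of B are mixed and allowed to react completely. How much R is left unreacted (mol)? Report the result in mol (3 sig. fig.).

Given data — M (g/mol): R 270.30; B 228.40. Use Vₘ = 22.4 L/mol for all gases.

0.317 mol

n(R) = 522.0 / 270.30 = 1.931 mol
n(X) = 48.20 / 22.4 = 2.152 mol
n(B) = 200.0 / 228.40 = 0.8757 mol
n/ν for R = 1.931/3 = 0.6437
n/ν for X = 2.152/4 = 0.5380
n/ν for B = 0.8757/1 = 0.8757
Smallest n/ν is X → limiting reagent.
R consumed = (3/4) × 2.152 = 1.614 mol
R remaining = 1.931 − 1.614 = 0.3170 mol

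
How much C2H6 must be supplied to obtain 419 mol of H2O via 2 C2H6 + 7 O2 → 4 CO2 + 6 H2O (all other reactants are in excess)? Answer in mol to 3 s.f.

140 mol

n(H2O) = 419.0 mol
n(C2H6) = (2/6) × 419.0 = 139.7 mol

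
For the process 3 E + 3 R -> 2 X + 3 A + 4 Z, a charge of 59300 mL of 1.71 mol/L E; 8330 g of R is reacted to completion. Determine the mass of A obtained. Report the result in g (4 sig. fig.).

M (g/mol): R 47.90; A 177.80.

n(E) = 1.71 × 59300/1000 = 101.4 mol
n(R) = 8330 / 47.90 = 173.9 mol
n/ν for E = 101.4/3 = 33.80
n/ν for R = 173.9/3 = 57.97
Smallest n/ν is E → limiting reagent.
n(A) = (3/3) × 101.4 = 101.4 mol
mass = 101.4 × 177.80 = 18030 g

18030 g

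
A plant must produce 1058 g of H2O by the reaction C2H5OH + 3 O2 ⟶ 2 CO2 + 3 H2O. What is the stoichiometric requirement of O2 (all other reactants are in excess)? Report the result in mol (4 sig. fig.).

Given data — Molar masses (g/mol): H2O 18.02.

n(H2O) = 1058 / 18.02 = 58.71 mol
n(O2) = (3/3) × 58.71 = 58.71 mol

58.71 mol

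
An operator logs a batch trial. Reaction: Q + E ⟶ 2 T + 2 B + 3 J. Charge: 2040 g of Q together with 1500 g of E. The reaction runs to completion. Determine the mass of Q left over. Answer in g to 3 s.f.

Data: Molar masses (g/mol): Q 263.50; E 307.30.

n(Q) = 2040 / 263.50 = 7.742 mol
n(E) = 1500 / 307.30 = 4.881 mol
n/ν for Q = 7.742/1 = 7.742
n/ν for E = 4.881/1 = 4.881
Smallest n/ν is E → limiting reagent.
Q consumed = (1/1) × 4.881 = 4.881 mol
Q remaining = 7.742 − 4.881 = 2.861 mol
mass = 2.861 × 263.50 = 753.9 g

754 g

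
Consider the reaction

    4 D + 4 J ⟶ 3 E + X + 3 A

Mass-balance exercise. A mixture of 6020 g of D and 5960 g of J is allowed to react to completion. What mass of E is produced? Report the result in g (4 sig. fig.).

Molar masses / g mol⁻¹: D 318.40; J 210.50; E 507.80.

7201 g

n(D) = 6020 / 318.40 = 18.91 mol
n(J) = 5960 / 210.50 = 28.31 mol
n/ν for D = 18.91/4 = 4.728
n/ν for J = 28.31/4 = 7.078
Smallest n/ν is D → limiting reagent.
n(E) = (3/4) × 18.91 = 14.18 mol
mass = 14.18 × 507.80 = 7201 g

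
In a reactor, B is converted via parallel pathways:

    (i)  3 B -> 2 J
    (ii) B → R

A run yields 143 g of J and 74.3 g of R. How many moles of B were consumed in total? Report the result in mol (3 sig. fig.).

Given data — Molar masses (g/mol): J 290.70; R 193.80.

n(J) = 143 / 290.70 = 0.4919 mol
n(R) = 74.3 / 193.80 = 0.3834 mol
n(B) via (i) = (3/2)×0.4919 = 0.7379 mol
n(B) via (ii) = (1/1)×0.3834 = 0.3834 mol
total n(B) = 0.7379 + 0.3834 = 1.121 mol

1.12 mol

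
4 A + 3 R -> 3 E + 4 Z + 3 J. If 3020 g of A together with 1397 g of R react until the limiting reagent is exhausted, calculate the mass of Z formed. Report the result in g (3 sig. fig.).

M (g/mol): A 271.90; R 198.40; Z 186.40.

n(A) = 3020 / 271.90 = 11.11 mol
n(R) = 1397 / 198.40 = 7.041 mol
n/ν for A = 11.11/4 = 2.778
n/ν for R = 7.041/3 = 2.347
Smallest n/ν is R → limiting reagent.
n(Z) = (4/3) × 7.041 = 9.388 mol
mass = 9.388 × 186.40 = 1750 g

1750 g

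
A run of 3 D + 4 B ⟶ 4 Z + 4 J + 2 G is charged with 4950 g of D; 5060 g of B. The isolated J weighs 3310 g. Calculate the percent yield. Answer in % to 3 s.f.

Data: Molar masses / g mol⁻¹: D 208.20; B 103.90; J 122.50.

n(D) = 4950 / 208.20 = 23.78 mol
n(B) = 5060 / 103.90 = 48.70 mol
n/ν for D = 23.78/3 = 7.927
n/ν for B = 48.70/4 = 12.18
Smallest n/ν is D → limiting reagent.
theoretical n(J) = (4/3) × 23.78 = 31.71 mol → 3884 g
% yield = 3310 / 3884 × 100 = 85.22 %

85.2 %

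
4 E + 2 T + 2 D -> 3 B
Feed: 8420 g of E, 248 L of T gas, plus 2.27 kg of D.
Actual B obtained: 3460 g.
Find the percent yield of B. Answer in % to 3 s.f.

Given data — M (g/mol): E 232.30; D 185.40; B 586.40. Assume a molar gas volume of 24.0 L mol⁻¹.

n(E) = 8420 / 232.30 = 36.25 mol
n(T) = 248.0 / 24.0 = 10.33 mol
n(D) = 2.270×1000 / 185.40 = 12.24 mol
n/ν for E = 36.25/4 = 9.063
n/ν for T = 10.33/2 = 5.165
n/ν for D = 12.24/2 = 6.120
Smallest n/ν is T → limiting reagent.
theoretical n(B) = (3/2) × 10.33 = 15.50 mol → 9089 g
% yield = 3460 / 9089 × 100 = 38.07 %

38.1 %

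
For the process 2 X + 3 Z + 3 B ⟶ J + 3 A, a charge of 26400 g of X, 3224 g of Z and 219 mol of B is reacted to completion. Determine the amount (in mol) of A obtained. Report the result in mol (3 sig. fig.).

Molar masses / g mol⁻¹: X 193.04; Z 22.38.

n(X) = 26400 / 193.04 = 136.8 mol
n(Z) = 3224 / 22.38 = 144.1 mol
n(B) = 219.0 mol
n/ν for X = 136.8/2 = 68.40
n/ν for Z = 144.1/3 = 48.03
n/ν for B = 219.0/3 = 73.00
Smallest n/ν is Z → limiting reagent.
n(A) = (3/3) × 144.1 = 144.1 mol

144 mol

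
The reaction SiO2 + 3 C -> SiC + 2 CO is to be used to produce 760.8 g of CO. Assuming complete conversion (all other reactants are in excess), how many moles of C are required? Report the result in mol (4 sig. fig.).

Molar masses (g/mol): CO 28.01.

40.74 mol

n(CO) = 760.8 / 28.01 = 27.16 mol
n(C) = (3/2) × 27.16 = 40.74 mol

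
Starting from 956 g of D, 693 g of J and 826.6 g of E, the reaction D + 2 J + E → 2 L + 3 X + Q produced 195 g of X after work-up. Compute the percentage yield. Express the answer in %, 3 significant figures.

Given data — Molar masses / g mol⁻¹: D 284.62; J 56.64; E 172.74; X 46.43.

41.7 %

n(D) = 956.0 / 284.62 = 3.359 mol
n(J) = 693.0 / 56.64 = 12.24 mol
n(E) = 826.6 / 172.74 = 4.785 mol
n/ν for D = 3.359/1 = 3.359
n/ν for J = 12.24/2 = 6.120
n/ν for E = 4.785/1 = 4.785
Smallest n/ν is D → limiting reagent.
theoretical n(X) = (3/1) × 3.359 = 10.08 mol → 468.0 g
% yield = 195 / 468.0 × 100 = 41.67 %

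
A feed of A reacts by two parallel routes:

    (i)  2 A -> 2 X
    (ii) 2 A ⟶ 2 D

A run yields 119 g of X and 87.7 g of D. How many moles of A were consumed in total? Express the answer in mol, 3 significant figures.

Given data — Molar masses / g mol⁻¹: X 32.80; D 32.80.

6.30 mol

n(X) = 119 / 32.80 = 3.628 mol
n(D) = 87.7 / 32.80 = 2.674 mol
n(A) via (i) = (2/2)×3.628 = 3.628 mol
n(A) via (ii) = (2/2)×2.674 = 2.674 mol
total n(A) = 3.628 + 2.674 = 6.302 mol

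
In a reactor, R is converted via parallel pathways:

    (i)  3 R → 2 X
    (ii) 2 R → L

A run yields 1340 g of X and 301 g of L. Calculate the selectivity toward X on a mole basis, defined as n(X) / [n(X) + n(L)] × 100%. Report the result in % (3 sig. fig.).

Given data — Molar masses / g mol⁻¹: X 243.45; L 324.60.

n(X) = 1340 / 243.45 = 5.504 mol
n(L) = 301 / 324.60 = 0.9273 mol
selectivity = 5.504/(5.504+0.9273) × 100 = 85.58 %

85.6 %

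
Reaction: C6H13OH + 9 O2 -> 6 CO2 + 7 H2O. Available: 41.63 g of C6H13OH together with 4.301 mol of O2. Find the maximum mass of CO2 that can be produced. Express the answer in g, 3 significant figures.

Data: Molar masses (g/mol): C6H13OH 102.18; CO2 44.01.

n(C6H13OH) = 41.63 / 102.18 = 0.4074 mol
n(O2) = 4.301 mol
n/ν for C6H13OH = 0.4074/1 = 0.4074
n/ν for O2 = 4.301/9 = 0.4779
Smallest n/ν is C6H13OH → limiting reagent.
n(CO2) = (6/1) × 0.4074 = 2.444 mol
mass = 2.444 × 44.01 = 107.6 g

108 g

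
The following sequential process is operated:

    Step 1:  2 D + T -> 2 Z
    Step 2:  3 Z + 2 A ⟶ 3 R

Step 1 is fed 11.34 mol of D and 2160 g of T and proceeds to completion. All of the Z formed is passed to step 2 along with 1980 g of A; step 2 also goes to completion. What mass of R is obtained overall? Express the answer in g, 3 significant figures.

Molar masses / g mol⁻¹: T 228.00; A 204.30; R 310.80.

Step 1:
n(D) = 11.34 mol
n(T) = 2160 / 228.00 = 9.474 mol
n/ν → D: 5.670, T: 9.474; D is limiting.
n(Z) produced = (2/2) × 11.34 = 11.34 mol
Step 2:
n(Z) available = 11.34 mol
n(A) = 1980 / 204.30 = 9.692 mol
n/ν → Z: 3.780, A: 4.846; Z is limiting.
n(R) = (3/3) × 11.34 = 11.34 mol
mass = 11.34 × 310.80 = 3524 g

3520 g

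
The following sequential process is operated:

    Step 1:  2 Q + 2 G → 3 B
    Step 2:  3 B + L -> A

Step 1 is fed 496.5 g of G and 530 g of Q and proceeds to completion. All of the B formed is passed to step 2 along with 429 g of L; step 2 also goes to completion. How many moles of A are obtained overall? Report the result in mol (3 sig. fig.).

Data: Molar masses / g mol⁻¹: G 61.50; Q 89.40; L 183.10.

Step 1:
n(G) = 496.5 / 61.50 = 8.073 mol
n(Q) = 530.0 / 89.40 = 5.928 mol
n/ν → G: 4.037, Q: 2.964; Q is limiting.
n(B) produced = (3/2) × 5.928 = 8.892 mol
Step 2:
n(B) available = 8.892 mol
n(L) = 429.0 / 183.10 = 2.343 mol
n/ν → B: 2.964, L: 2.343; L is limiting.
n(A) = (1/1) × 2.343 = 2.343 mol

2.34 mol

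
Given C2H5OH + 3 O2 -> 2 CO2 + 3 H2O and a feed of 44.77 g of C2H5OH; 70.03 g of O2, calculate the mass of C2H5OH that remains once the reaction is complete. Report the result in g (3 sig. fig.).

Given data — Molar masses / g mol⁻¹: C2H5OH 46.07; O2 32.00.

n(C2H5OH) = 44.77 / 46.07 = 0.9718 mol
n(O2) = 70.03 / 32.00 = 2.188 mol
n/ν for C2H5OH = 0.9718/1 = 0.9718
n/ν for O2 = 2.188/3 = 0.7293
Smallest n/ν is O2 → limiting reagent.
C2H5OH consumed = (1/3) × 2.188 = 0.7293 mol
C2H5OH remaining = 0.9718 − 0.7293 = 0.2425 mol
mass = 0.2425 × 46.07 = 11.17 g

11.2 g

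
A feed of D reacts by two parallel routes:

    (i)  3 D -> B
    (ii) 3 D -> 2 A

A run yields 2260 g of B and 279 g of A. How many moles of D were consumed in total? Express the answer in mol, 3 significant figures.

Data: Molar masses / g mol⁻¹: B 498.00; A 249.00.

15.3 mol

n(B) = 2260 / 498.00 = 4.538 mol
n(A) = 279 / 249.00 = 1.120 mol
n(D) via (i) = (3/1)×4.538 = 13.61 mol
n(D) via (ii) = (3/2)×1.120 = 1.680 mol
total n(D) = 13.61 + 1.680 = 15.29 mol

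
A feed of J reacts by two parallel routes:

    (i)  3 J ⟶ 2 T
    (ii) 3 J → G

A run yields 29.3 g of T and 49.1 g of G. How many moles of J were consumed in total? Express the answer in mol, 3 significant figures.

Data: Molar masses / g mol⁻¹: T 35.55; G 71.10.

3.31 mol

n(T) = 29.3 / 35.55 = 0.8242 mol
n(G) = 49.1 / 71.10 = 0.6906 mol
n(J) via (i) = (3/2)×0.8242 = 1.236 mol
n(J) via (ii) = (3/1)×0.6906 = 2.072 mol
total n(J) = 1.236 + 2.072 = 3.308 mol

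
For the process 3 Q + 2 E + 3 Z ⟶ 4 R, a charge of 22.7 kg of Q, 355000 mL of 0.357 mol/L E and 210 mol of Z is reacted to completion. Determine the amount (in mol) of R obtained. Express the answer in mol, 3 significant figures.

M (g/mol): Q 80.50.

n(Q) = 22.70×1000 / 80.50 = 282.0 mol
n(E) = 0.357 × 355000/1000 = 126.7 mol
n(Z) = 210.0 mol
n/ν for Q = 282.0/3 = 94.00
n/ν for E = 126.7/2 = 63.35
n/ν for Z = 210.0/3 = 70.00
Smallest n/ν is E → limiting reagent.
n(R) = (4/2) × 126.7 = 253.4 mol

253 mol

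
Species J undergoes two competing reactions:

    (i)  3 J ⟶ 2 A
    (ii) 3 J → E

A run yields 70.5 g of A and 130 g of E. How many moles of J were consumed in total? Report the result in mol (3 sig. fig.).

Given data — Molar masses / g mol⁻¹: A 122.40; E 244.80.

n(A) = 70.5 / 122.40 = 0.5760 mol
n(E) = 130 / 244.80 = 0.5310 mol
n(J) via (i) = (3/2)×0.5760 = 0.8640 mol
n(J) via (ii) = (3/1)×0.5310 = 1.593 mol
total n(J) = 0.8640 + 1.593 = 2.457 mol

2.46 mol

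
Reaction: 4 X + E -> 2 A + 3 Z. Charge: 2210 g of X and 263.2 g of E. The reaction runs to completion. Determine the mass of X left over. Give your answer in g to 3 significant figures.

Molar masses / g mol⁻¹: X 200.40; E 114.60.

369 g

n(X) = 2210 / 200.40 = 11.03 mol
n(E) = 263.2 / 114.60 = 2.297 mol
n/ν for X = 11.03/4 = 2.758
n/ν for E = 2.297/1 = 2.297
Smallest n/ν is E → limiting reagent.
X consumed = (4/1) × 2.297 = 9.188 mol
X remaining = 11.03 − 9.188 = 1.842 mol
mass = 1.842 × 200.40 = 369.1 g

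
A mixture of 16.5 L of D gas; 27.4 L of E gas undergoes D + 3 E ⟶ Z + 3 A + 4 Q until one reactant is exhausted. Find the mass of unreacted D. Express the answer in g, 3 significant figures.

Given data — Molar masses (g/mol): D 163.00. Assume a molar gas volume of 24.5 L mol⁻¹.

n(D) = 16.50 / 24.5 = 0.6735 mol
n(E) = 27.40 / 24.5 = 1.118 mol
n/ν for D = 0.6735/1 = 0.6735
n/ν for E = 1.118/3 = 0.3727
Smallest n/ν is E → limiting reagent.
D consumed = (1/3) × 1.118 = 0.3727 mol
D remaining = 0.6735 − 0.3727 = 0.3008 mol
mass = 0.3008 × 163.00 = 49.03 g

49.0 g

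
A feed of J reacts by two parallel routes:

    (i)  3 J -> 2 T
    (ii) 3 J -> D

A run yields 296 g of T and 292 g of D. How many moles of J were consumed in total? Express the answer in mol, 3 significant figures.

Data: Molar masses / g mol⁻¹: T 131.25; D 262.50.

n(T) = 296 / 131.25 = 2.255 mol
n(D) = 292 / 262.50 = 1.112 mol
n(J) via (i) = (3/2)×2.255 = 3.383 mol
n(J) via (ii) = (3/1)×1.112 = 3.336 mol
total n(J) = 3.383 + 3.336 = 6.719 mol

6.72 mol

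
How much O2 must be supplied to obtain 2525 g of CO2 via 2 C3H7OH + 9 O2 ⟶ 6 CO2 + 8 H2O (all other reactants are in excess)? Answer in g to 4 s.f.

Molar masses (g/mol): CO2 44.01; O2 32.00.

2754 g

n(CO2) = 2525 / 44.01 = 57.37 mol
n(O2) = (9/6) × 57.37 = 86.06 mol
mass = 86.06 × 32.00 = 2754 g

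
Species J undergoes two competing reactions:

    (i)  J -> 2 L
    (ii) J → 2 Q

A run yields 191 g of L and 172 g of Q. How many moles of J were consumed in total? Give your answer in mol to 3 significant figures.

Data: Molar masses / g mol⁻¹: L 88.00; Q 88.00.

2.06 mol

n(L) = 191 / 88.00 = 2.170 mol
n(Q) = 172 / 88.00 = 1.955 mol
n(J) via (i) = (1/2)×2.170 = 1.085 mol
n(J) via (ii) = (1/2)×1.955 = 0.9775 mol
total n(J) = 1.085 + 0.9775 = 2.063 mol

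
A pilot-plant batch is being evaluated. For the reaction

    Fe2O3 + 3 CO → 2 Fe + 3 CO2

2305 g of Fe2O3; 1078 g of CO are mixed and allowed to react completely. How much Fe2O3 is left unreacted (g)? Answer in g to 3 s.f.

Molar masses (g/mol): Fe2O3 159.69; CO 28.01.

n(Fe2O3) = 2305 / 159.69 = 14.43 mol
n(CO) = 1078 / 28.01 = 38.49 mol
n/ν for Fe2O3 = 14.43/1 = 14.43
n/ν for CO = 38.49/3 = 12.83
Smallest n/ν is CO → limiting reagent.
Fe2O3 consumed = (1/3) × 38.49 = 12.83 mol
Fe2O3 remaining = 14.43 − 12.83 = 1.600 mol
mass = 1.600 × 159.69 = 255.5 g

256 g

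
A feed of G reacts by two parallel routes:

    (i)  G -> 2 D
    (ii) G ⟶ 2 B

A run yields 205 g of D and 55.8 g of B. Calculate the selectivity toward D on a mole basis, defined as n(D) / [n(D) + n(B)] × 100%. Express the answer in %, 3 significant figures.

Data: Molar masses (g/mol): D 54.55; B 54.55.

n(D) = 205 / 54.55 = 3.758 mol
n(B) = 55.8 / 54.55 = 1.023 mol
selectivity = 3.758/(3.758+1.023) × 100 = 78.60 %

78.6 %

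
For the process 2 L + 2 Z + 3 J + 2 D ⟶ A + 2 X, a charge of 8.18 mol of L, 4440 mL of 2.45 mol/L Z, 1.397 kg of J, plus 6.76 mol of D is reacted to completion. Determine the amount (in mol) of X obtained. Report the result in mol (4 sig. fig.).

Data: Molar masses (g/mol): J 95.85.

6.760 mol

n(L) = 8.180 mol
n(Z) = 2.45 × 4440/1000 = 10.88 mol
n(J) = 1.397×1000 / 95.85 = 14.57 mol
n(D) = 6.760 mol
n/ν → L: 4.090, Z: 5.440, J: 4.857, D: 3.380; D is limiting.
n(X) = (2/2) × 6.760 = 6.760 mol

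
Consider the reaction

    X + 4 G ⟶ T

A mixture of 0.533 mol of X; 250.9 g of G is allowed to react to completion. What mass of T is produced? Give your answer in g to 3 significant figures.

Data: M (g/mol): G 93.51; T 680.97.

363 g

n(X) = 0.5330 mol
n(G) = 250.9 / 93.51 = 2.683 mol
n/ν → X: 0.5330, G: 0.6708; X is limiting.
n(T) = (1/1) × 0.5330 = 0.5330 mol
mass = 0.5330 × 680.97 = 363.0 g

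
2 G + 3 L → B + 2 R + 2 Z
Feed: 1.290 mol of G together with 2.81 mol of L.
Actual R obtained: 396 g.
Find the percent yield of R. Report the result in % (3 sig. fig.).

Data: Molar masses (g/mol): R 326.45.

94.0 %

n(G) = 1.290 mol
n(L) = 2.810 mol
n/ν → G: 0.6450, L: 0.9367; G is limiting.
theoretical n(R) = (2/2) × 1.290 = 1.290 mol → 421.1 g
% yield = 396 / 421.1 × 100 = 94.04 %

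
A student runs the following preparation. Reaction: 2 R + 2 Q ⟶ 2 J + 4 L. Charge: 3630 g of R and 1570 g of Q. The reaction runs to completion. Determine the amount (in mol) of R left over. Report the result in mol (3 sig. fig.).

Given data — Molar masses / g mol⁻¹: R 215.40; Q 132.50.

n(R) = 3630 / 215.40 = 16.85 mol
n(Q) = 1570 / 132.50 = 11.85 mol
n/ν for R = 16.85/2 = 8.425
n/ν for Q = 11.85/2 = 5.925
Smallest n/ν is Q → limiting reagent.
R consumed = (2/2) × 11.85 = 11.85 mol
R remaining = 16.85 − 11.85 = 5.000 mol

5.00 mol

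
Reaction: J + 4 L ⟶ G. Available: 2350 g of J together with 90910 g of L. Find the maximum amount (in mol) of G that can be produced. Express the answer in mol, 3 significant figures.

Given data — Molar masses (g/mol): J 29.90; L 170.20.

n(J) = 2350 / 29.90 = 78.60 mol
n(L) = 90910 / 170.20 = 534.1 mol
n/ν for J = 78.60/1 = 78.60
n/ν for L = 534.1/4 = 133.5
Smallest n/ν is J → limiting reagent.
n(G) = (1/1) × 78.60 = 78.60 mol

78.6 mol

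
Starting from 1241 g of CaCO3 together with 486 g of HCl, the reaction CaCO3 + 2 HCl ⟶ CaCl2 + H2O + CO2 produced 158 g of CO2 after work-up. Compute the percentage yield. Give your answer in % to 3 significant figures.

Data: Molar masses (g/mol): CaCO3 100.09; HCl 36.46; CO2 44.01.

53.9 %

n(CaCO3) = 1241 / 100.09 = 12.40 mol
n(HCl) = 486.0 / 36.46 = 13.33 mol
n/ν for CaCO3 = 12.40/1 = 12.40
n/ν for HCl = 13.33/2 = 6.665
Smallest n/ν is HCl → limiting reagent.
theoretical n(CO2) = (1/2) × 13.33 = 6.665 mol → 293.3 g
% yield = 158 / 293.3 × 100 = 53.87 %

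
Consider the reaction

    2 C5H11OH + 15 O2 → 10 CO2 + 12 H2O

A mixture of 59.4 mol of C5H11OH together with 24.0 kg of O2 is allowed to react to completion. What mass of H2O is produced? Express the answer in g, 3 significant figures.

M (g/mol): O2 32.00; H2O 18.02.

6420 g

n(C5H11OH) = 59.40 mol
n(O2) = 24.00×1000 / 32.00 = 750.0 mol
n/ν for C5H11OH = 59.40/2 = 29.70
n/ν for O2 = 750.0/15 = 50.00
Smallest n/ν is C5H11OH → limiting reagent.
n(H2O) = (12/2) × 59.40 = 356.4 mol
mass = 356.4 × 18.02 = 6422 g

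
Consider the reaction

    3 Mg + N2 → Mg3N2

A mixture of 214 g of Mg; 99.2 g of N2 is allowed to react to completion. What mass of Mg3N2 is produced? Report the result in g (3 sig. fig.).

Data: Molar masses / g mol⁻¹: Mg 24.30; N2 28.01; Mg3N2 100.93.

n(Mg) = 214.0 / 24.30 = 8.807 mol
n(N2) = 99.20 / 28.01 = 3.542 mol
n/ν for Mg = 8.807/3 = 2.936
n/ν for N2 = 3.542/1 = 3.542
Smallest n/ν is Mg → limiting reagent.
n(Mg3N2) = (1/3) × 8.807 = 2.936 mol
mass = 2.936 × 100.93 = 296.3 g

296 g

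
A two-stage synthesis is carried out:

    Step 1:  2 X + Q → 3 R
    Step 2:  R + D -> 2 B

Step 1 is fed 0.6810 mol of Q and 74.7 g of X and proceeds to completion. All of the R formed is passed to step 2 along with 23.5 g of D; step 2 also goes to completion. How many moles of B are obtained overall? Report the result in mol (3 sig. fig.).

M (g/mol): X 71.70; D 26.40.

1.78 mol

Step 1:
n(Q) = 0.6810 mol
n(X) = 74.70 / 71.70 = 1.042 mol
n/ν → Q: 0.6810, X: 0.5210; X is limiting.
n(R) produced = (3/2) × 1.042 = 1.563 mol
Step 2:
n(R) available = 1.563 mol
n(D) = 23.50 / 26.40 = 0.8902 mol
n/ν → R: 1.563, D: 0.8902; D is limiting.
n(B) = (2/1) × 0.8902 = 1.780 mol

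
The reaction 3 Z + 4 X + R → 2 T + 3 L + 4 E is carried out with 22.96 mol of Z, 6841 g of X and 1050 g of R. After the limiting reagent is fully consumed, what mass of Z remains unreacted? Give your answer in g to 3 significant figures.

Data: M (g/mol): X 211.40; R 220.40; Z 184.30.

1600 g

n(Z) = 22.96 mol
n(X) = 6841 / 211.40 = 32.36 mol
n(R) = 1050 / 220.40 = 4.764 mol
n/ν → Z: 7.653, X: 8.090, R: 4.764; R is limiting.
Z consumed = (3/1) × 4.764 = 14.29 mol
Z remaining = 22.96 − 14.29 = 8.670 mol
mass = 8.670 × 184.30 = 1598 g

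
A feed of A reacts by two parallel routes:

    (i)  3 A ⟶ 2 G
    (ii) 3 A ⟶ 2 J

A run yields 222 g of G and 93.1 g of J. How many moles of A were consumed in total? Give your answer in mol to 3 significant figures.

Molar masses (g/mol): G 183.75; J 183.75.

2.57 mol

n(G) = 222 / 183.75 = 1.208 mol
n(J) = 93.1 / 183.75 = 0.5067 mol
n(A) via (i) = (3/2)×1.208 = 1.812 mol
n(A) via (ii) = (3/2)×0.5067 = 0.7601 mol
total n(A) = 1.812 + 0.7601 = 2.572 mol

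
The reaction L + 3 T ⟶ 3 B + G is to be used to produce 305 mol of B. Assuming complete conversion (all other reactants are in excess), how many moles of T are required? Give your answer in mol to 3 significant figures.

n(B) = 305.0 mol
n(T) = (3/3) × 305.0 = 305.0 mol

305 mol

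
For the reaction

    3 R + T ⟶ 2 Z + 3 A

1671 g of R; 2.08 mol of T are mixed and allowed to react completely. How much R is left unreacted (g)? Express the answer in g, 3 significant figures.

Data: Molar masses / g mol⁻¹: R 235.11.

n(R) = 1671 / 235.11 = 7.107 mol
n(T) = 2.080 mol
n/ν for R = 7.107/3 = 2.369
n/ν for T = 2.080/1 = 2.080
Smallest n/ν is T → limiting reagent.
R consumed = (3/1) × 2.080 = 6.240 mol
R remaining = 7.107 − 6.240 = 0.8670 mol
mass = 0.8670 × 235.11 = 203.8 g

204 g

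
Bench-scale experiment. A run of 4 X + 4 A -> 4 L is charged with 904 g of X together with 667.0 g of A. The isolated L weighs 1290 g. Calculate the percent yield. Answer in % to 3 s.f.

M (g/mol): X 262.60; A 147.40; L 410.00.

n(X) = 904.0 / 262.60 = 3.442 mol
n(A) = 667.0 / 147.40 = 4.525 mol
n/ν → X: 0.8605, A: 1.131; X is limiting.
theoretical n(L) = (4/4) × 3.442 = 3.442 mol → 1411 g
% yield = 1290 / 1411 × 100 = 91.42 %

91.4 %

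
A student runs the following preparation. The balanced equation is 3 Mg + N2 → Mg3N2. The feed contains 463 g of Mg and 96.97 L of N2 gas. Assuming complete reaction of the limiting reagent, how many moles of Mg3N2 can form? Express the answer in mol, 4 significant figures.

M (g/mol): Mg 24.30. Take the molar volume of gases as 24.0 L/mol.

n(Mg) = 463.0 / 24.30 = 19.05 mol
n(N2) = 96.97 / 24.0 = 4.040 mol
n/ν for Mg = 19.05/3 = 6.350
n/ν for N2 = 4.040/1 = 4.040
Smallest n/ν is N2 → limiting reagent.
n(Mg3N2) = (1/1) × 4.040 = 4.040 mol

4.040 mol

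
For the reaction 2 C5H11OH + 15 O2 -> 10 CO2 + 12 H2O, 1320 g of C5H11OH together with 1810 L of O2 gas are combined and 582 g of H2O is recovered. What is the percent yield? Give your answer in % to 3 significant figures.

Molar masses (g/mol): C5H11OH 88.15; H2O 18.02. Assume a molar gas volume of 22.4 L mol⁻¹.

n(C5H11OH) = 1320 / 88.15 = 14.97 mol
n(O2) = 1810 / 22.4 = 80.80 mol
n/ν → C5H11OH: 7.485, O2: 5.387; O2 is limiting.
theoretical n(H2O) = (12/15) × 80.80 = 64.64 mol → 1165 g
% yield = 582 / 1165 × 100 = 49.96 %

50.0 %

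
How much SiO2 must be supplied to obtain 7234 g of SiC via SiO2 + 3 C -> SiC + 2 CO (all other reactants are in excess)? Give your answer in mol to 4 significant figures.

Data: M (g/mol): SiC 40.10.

n(SiC) = 7234 / 40.10 = 180.4 mol
n(SiO2) = (1/1) × 180.4 = 180.4 mol

180.4 mol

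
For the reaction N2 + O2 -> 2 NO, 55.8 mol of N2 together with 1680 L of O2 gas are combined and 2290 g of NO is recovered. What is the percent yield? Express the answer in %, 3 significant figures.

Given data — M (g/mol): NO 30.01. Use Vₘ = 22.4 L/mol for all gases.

n(N2) = 55.80 mol
n(O2) = 1680 / 22.4 = 75.00 mol
n/ν for N2 = 55.80/1 = 55.80
n/ν for O2 = 75.00/1 = 75.00
Smallest n/ν is N2 → limiting reagent.
theoretical n(NO) = (2/1) × 55.80 = 111.6 mol → 3349 g
% yield = 2290 / 3349 × 100 = 68.38 %

68.4 %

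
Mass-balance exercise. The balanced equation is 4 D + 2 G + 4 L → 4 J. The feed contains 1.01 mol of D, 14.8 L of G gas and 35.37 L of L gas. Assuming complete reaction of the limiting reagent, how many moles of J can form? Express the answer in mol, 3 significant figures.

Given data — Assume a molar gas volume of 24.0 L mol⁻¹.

1.01 mol

n(D) = 1.010 mol
n(G) = 14.80 / 24.0 = 0.6167 mol
n(L) = 35.37 / 24.0 = 1.474 mol
n/ν for D = 1.010/4 = 0.2525
n/ν for G = 0.6167/2 = 0.3084
n/ν for L = 1.474/4 = 0.3685
Smallest n/ν is D → limiting reagent.
n(J) = (4/4) × 1.010 = 1.010 mol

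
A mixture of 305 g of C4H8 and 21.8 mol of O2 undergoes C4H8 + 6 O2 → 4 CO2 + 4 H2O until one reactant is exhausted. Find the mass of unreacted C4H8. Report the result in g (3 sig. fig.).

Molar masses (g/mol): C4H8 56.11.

101 g

n(C4H8) = 305.0 / 56.11 = 5.436 mol
n(O2) = 21.80 mol
n/ν → C4H8: 5.436, O2: 3.633; O2 is limiting.
C4H8 consumed = (1/6) × 21.80 = 3.633 mol
C4H8 remaining = 5.436 − 3.633 = 1.803 mol
mass = 1.803 × 56.11 = 101.2 g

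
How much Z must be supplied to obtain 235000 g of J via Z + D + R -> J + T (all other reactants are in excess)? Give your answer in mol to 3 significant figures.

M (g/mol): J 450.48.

n(J) = 235000 / 450.48 = 521.7 mol
n(Z) = (1/1) × 521.7 = 521.7 mol

522 mol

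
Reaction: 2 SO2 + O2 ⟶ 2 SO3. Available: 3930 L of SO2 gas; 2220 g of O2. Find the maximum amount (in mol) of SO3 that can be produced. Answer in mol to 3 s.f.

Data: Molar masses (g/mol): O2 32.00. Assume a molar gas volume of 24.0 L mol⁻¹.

n(SO2) = 3930 / 24.0 = 163.8 mol
n(O2) = 2220 / 32.00 = 69.38 mol
n/ν → SO2: 81.90, O2: 69.38; O2 is limiting.
n(SO3) = (2/1) × 69.38 = 138.8 mol

139 mol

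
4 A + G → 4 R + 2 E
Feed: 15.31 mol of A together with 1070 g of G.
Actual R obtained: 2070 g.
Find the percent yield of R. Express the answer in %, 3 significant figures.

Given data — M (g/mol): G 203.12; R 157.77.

n(A) = 15.31 mol
n(G) = 1070 / 203.12 = 5.268 mol
n/ν for A = 15.31/4 = 3.828
n/ν for G = 5.268/1 = 5.268
Smallest n/ν is A → limiting reagent.
theoretical n(R) = (4/4) × 15.31 = 15.31 mol → 2415 g
% yield = 2070 / 2415 × 100 = 85.71 %

85.7 %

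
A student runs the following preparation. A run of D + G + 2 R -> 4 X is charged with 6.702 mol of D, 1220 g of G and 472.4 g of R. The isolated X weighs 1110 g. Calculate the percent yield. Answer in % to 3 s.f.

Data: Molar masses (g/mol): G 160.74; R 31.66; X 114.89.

n(D) = 6.702 mol
n(G) = 1220 / 160.74 = 7.590 mol
n(R) = 472.4 / 31.66 = 14.92 mol
n/ν for D = 6.702/1 = 6.702
n/ν for G = 7.590/1 = 7.590
n/ν for R = 14.92/2 = 7.460
Smallest n/ν is D → limiting reagent.
theoretical n(X) = (4/1) × 6.702 = 26.81 mol → 3080 g
% yield = 1110 / 3080 × 100 = 36.04 %

36.0 %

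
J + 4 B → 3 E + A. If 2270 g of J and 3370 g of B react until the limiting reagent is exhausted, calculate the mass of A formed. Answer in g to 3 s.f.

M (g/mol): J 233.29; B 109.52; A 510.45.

n(J) = 2270 / 233.29 = 9.730 mol
n(B) = 3370 / 109.52 = 30.77 mol
n/ν for J = 9.730/1 = 9.730
n/ν for B = 30.77/4 = 7.693
Smallest n/ν is B → limiting reagent.
n(A) = (1/4) × 30.77 = 7.693 mol
mass = 7.693 × 510.45 = 3927 g

3930 g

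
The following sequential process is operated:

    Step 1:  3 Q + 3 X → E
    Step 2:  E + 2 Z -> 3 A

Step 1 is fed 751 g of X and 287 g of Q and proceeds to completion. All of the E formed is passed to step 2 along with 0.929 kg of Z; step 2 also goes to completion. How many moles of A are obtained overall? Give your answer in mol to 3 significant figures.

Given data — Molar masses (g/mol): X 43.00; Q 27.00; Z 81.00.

10.6 mol

Step 1:
n(X) = 751.0 / 43.00 = 17.47 mol
n(Q) = 287.0 / 27.00 = 10.63 mol
n/ν for X = 17.47/3 = 5.823
n/ν for Q = 10.63/3 = 3.543
Smallest n/ν is Q → limiting reagent.
n(E) produced = (1/3) × 10.63 = 3.543 mol
Step 2:
n(E) available = 3.543 mol
n(Z) = 0.9290×1000 / 81.00 = 11.47 mol
n/ν for E = 3.543/1 = 3.543
n/ν for Z = 11.47/2 = 5.735
Smallest n/ν is E → limiting reagent.
n(A) = (3/1) × 3.543 = 10.63 mol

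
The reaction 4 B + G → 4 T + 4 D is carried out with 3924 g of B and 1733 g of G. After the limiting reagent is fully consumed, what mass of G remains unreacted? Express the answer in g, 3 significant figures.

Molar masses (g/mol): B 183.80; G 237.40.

n(B) = 3924 / 183.80 = 21.35 mol
n(G) = 1733 / 237.40 = 7.300 mol
n/ν → B: 5.338, G: 7.300; B is limiting.
G consumed = (1/4) × 21.35 = 5.338 mol
G remaining = 7.300 − 5.338 = 1.962 mol
mass = 1.962 × 237.40 = 465.8 g

466 g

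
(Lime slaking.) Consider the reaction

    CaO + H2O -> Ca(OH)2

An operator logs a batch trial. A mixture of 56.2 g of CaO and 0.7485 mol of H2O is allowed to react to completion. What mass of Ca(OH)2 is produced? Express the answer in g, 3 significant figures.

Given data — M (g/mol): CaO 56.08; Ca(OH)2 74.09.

n(CaO) = 56.20 / 56.08 = 1.002 mol
n(H2O) = 0.7485 mol
n/ν for CaO = 1.002/1 = 1.002
n/ν for H2O = 0.7485/1 = 0.7485
Smallest n/ν is H2O → limiting reagent.
n(Ca(OH)2) = (1/1) × 0.7485 = 0.7485 mol
mass = 0.7485 × 74.09 = 55.46 g

55.5 g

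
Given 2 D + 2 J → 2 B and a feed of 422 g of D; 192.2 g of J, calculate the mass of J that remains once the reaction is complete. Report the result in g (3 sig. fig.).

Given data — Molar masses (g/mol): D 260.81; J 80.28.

n(D) = 422.0 / 260.81 = 1.618 mol
n(J) = 192.2 / 80.28 = 2.394 mol
n/ν for D = 1.618/2 = 0.8090
n/ν for J = 2.394/2 = 1.197
Smallest n/ν is D → limiting reagent.
J consumed = (2/2) × 1.618 = 1.618 mol
J remaining = 2.394 − 1.618 = 0.7760 mol
mass = 0.7760 × 80.28 = 62.30 g

62.3 g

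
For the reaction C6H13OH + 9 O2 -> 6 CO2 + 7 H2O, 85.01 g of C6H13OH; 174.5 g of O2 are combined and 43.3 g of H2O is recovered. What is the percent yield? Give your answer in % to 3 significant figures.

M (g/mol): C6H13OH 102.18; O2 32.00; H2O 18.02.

n(C6H13OH) = 85.01 / 102.18 = 0.8320 mol
n(O2) = 174.5 / 32.00 = 5.453 mol
n/ν for C6H13OH = 0.8320/1 = 0.8320
n/ν for O2 = 5.453/9 = 0.6059
Smallest n/ν is O2 → limiting reagent.
theoretical n(H2O) = (7/9) × 5.453 = 4.241 mol → 76.42 g
% yield = 43.3 / 76.42 × 100 = 56.66 %

56.7 %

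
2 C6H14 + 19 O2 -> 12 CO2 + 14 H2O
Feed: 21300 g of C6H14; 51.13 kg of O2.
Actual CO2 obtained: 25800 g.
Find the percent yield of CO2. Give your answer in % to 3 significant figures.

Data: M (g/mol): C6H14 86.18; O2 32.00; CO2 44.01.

n(C6H14) = 21300 / 86.18 = 247.2 mol
n(O2) = 51.13×1000 / 32.00 = 1598 mol
n/ν for C6H14 = 247.2/2 = 123.6
n/ν for O2 = 1598/19 = 84.11
Smallest n/ν is O2 → limiting reagent.
theoretical n(CO2) = (12/19) × 1598 = 1009 mol → 44410 g
% yield = 25800 / 44410 × 100 = 58.10 %

58.1 %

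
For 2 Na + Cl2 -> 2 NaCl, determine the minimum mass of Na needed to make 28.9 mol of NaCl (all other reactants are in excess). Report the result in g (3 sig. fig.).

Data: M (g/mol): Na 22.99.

n(NaCl) = 28.90 mol
n(Na) = (2/2) × 28.90 = 28.90 mol
mass = 28.90 × 22.99 = 664.4 g

664 g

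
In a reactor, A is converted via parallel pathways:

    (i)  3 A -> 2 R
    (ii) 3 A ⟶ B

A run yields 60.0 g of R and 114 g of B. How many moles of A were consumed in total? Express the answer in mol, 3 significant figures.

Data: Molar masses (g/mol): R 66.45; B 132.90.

3.93 mol

n(R) = 60.0 / 66.45 = 0.9029 mol
n(B) = 114 / 132.90 = 0.8578 mol
n(A) via (i) = (3/2)×0.9029 = 1.354 mol
n(A) via (ii) = (3/1)×0.8578 = 2.573 mol
total n(A) = 1.354 + 2.573 = 3.927 mol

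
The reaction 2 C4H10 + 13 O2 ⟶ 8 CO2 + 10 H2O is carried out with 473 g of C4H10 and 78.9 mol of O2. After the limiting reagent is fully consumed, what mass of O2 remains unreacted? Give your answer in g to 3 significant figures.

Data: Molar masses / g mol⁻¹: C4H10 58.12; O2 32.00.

832 g

n(C4H10) = 473.0 / 58.12 = 8.138 mol
n(O2) = 78.90 mol
n/ν → C4H10: 4.069, O2: 6.069; C4H10 is limiting.
O2 consumed = (13/2) × 8.138 = 52.90 mol
O2 remaining = 78.90 − 52.90 = 26.00 mol
mass = 26.00 × 32.00 = 832.0 g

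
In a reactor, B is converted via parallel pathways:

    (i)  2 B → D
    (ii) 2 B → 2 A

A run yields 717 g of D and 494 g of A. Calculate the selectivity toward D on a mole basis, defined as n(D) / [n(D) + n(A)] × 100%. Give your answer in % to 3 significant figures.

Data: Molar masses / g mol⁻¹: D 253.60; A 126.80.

n(D) = 717 / 253.60 = 2.827 mol
n(A) = 494 / 126.80 = 3.896 mol
selectivity = 2.827/(2.827+3.896) × 100 = 42.05 %

42.1 %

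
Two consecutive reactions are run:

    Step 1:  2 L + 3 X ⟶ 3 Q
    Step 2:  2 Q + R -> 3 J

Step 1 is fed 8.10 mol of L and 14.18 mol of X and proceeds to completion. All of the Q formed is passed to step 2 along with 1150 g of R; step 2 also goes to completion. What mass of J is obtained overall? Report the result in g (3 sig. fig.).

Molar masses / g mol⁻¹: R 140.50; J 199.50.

Step 1:
n(L) = 8.100 mol
n(X) = 14.18 mol
n/ν for L = 8.100/2 = 4.050
n/ν for X = 14.18/3 = 4.727
Smallest n/ν is L → limiting reagent.
n(Q) produced = (3/2) × 8.100 = 12.15 mol
Step 2:
n(Q) available = 12.15 mol
n(R) = 1150 / 140.50 = 8.185 mol
n/ν for Q = 12.15/2 = 6.075
n/ν for R = 8.185/1 = 8.185
Smallest n/ν is Q → limiting reagent.
n(J) = (3/2) × 12.15 = 18.23 mol
mass = 18.23 × 199.50 = 3637 g

3640 g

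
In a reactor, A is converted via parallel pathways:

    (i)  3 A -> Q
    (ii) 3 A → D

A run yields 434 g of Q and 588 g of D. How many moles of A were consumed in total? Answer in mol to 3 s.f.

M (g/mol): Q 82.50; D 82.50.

n(Q) = 434 / 82.50 = 5.261 mol
n(D) = 588 / 82.50 = 7.127 mol
n(A) via (i) = (3/1)×5.261 = 15.78 mol
n(A) via (ii) = (3/1)×7.127 = 21.38 mol
total n(A) = 15.78 + 21.38 = 37.16 mol

37.2 mol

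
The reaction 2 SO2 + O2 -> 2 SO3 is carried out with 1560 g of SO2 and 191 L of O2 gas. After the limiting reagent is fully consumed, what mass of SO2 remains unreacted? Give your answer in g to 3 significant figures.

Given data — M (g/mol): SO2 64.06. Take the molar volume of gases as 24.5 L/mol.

n(SO2) = 1560 / 64.06 = 24.35 mol
n(O2) = 191.0 / 24.5 = 7.796 mol
n/ν for SO2 = 24.35/2 = 12.18
n/ν for O2 = 7.796/1 = 7.796
Smallest n/ν is O2 → limiting reagent.
SO2 consumed = (2/1) × 7.796 = 15.59 mol
SO2 remaining = 24.35 − 15.59 = 8.760 mol
mass = 8.760 × 64.06 = 561.2 g

561 g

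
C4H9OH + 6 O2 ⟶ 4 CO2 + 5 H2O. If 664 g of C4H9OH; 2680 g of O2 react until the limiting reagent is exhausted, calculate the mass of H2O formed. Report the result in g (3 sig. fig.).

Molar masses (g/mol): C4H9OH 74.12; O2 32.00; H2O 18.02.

807 g

n(C4H9OH) = 664.0 / 74.12 = 8.958 mol
n(O2) = 2680 / 32.00 = 83.75 mol
n/ν for C4H9OH = 8.958/1 = 8.958
n/ν for O2 = 83.75/6 = 13.96
Smallest n/ν is C4H9OH → limiting reagent.
n(H2O) = (5/1) × 8.958 = 44.79 mol
mass = 44.79 × 18.02 = 807.1 g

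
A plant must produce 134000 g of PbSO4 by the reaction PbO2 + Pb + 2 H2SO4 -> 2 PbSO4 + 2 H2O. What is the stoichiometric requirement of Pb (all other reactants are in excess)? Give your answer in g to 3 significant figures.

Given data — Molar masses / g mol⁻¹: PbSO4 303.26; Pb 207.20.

45800 g

n(PbSO4) = 134000 / 303.26 = 441.9 mol
n(Pb) = (1/2) × 441.9 = 221.0 mol
mass = 221.0 × 207.20 = 45790 g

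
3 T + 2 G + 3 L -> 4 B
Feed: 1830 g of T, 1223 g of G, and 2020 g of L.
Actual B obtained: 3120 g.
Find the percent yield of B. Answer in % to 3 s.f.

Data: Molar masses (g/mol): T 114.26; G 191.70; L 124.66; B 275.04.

n(T) = 1830 / 114.26 = 16.02 mol
n(G) = 1223 / 191.70 = 6.380 mol
n(L) = 2020 / 124.66 = 16.20 mol
n/ν for T = 16.02/3 = 5.340
n/ν for G = 6.380/2 = 3.190
n/ν for L = 16.20/3 = 5.400
Smallest n/ν is G → limiting reagent.
theoretical n(B) = (4/2) × 6.380 = 12.76 mol → 3510 g
% yield = 3120 / 3510 × 100 = 88.89 %

88.9 %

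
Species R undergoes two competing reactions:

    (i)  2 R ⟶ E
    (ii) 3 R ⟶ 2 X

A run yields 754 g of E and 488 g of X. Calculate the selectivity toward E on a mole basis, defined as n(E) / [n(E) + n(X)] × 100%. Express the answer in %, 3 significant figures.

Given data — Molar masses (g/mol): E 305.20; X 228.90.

n(E) = 754 / 305.20 = 2.471 mol
n(X) = 488 / 228.90 = 2.132 mol
selectivity = 2.471/(2.471+2.132) × 100 = 53.68 %

53.7 %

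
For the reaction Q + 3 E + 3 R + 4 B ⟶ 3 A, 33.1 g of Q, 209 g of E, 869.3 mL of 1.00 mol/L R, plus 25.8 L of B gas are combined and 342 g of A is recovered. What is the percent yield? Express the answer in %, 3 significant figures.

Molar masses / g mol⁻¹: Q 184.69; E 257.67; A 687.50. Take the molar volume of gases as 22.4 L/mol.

92.5 %

n(Q) = 33.10 / 184.69 = 0.1792 mol
n(E) = 209.0 / 257.67 = 0.8111 mol
n(R) = 1.00 × 869.3/1000 = 0.8693 mol
n(B) = 25.80 / 22.4 = 1.152 mol
n/ν for Q = 0.1792/1 = 0.1792
n/ν for E = 0.8111/3 = 0.2704
n/ν for R = 0.8693/3 = 0.2898
n/ν for B = 1.152/4 = 0.2880
Smallest n/ν is Q → limiting reagent.
theoretical n(A) = (3/1) × 0.1792 = 0.5376 mol → 369.6 g
% yield = 342 / 369.6 × 100 = 92.53 %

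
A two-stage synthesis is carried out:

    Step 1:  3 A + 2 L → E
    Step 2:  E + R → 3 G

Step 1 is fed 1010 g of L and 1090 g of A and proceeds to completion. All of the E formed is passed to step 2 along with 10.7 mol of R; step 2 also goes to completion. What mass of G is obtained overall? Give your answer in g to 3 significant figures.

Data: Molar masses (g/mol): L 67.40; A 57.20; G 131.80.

2510 g

Step 1:
n(L) = 1010 / 67.40 = 14.99 mol
n(A) = 1090 / 57.20 = 19.06 mol
n/ν for L = 14.99/2 = 7.495
n/ν for A = 19.06/3 = 6.353
Smallest n/ν is A → limiting reagent.
n(E) produced = (1/3) × 19.06 = 6.353 mol
Step 2:
n(E) available = 6.353 mol
n(R) = 10.70 mol
n/ν for E = 6.353/1 = 6.353
n/ν for R = 10.70/1 = 10.70
Smallest n/ν is E → limiting reagent.
n(G) = (3/1) × 6.353 = 19.06 mol
mass = 19.06 × 131.80 = 2512 g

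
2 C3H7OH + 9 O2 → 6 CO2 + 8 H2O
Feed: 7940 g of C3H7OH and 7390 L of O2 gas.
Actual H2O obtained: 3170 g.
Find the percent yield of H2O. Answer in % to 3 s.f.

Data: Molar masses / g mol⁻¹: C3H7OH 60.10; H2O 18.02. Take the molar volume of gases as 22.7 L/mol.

n(C3H7OH) = 7940 / 60.10 = 132.1 mol
n(O2) = 7390 / 22.7 = 325.6 mol
n/ν for C3H7OH = 132.1/2 = 66.05
n/ν for O2 = 325.6/9 = 36.18
Smallest n/ν is O2 → limiting reagent.
theoretical n(H2O) = (8/9) × 325.6 = 289.4 mol → 5215 g
% yield = 3170 / 5215 × 100 = 60.79 %

60.8 %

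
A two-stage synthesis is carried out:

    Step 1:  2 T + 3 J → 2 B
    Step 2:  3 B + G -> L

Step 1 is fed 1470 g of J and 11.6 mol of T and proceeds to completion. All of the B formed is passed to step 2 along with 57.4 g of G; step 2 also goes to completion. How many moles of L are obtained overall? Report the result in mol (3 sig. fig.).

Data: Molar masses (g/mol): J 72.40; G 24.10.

2.38 mol

Step 1:
n(J) = 1470 / 72.40 = 20.30 mol
n(T) = 11.60 mol
n/ν for J = 20.30/3 = 6.767
n/ν for T = 11.60/2 = 5.800
Smallest n/ν is T → limiting reagent.
n(B) produced = (2/2) × 11.60 = 11.60 mol
Step 2:
n(B) available = 11.60 mol
n(G) = 57.40 / 24.10 = 2.382 mol
n/ν for B = 11.60/3 = 3.867
n/ν for G = 2.382/1 = 2.382
Smallest n/ν is G → limiting reagent.
n(L) = (1/1) × 2.382 = 2.382 mol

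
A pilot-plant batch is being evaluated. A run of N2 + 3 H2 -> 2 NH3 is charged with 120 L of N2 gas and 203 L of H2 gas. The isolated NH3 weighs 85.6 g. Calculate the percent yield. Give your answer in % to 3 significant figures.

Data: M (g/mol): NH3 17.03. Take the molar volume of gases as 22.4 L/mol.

83.2 %

n(N2) = 120.0 / 22.4 = 5.357 mol
n(H2) = 203.0 / 22.4 = 9.063 mol
n/ν for N2 = 5.357/1 = 5.357
n/ν for H2 = 9.063/3 = 3.021
Smallest n/ν is H2 → limiting reagent.
theoretical n(NH3) = (2/3) × 9.063 = 6.042 mol → 102.9 g
% yield = 85.6 / 102.9 × 100 = 83.19 %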